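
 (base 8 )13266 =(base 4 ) 1122312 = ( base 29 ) 6qe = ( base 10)5814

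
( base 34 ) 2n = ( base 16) 5b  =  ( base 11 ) 83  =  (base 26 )3d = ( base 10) 91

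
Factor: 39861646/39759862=11^1*101^( - 1)*196831^( - 1 )*1811893^1 = 19930823/19879931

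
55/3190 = 1/58 =0.02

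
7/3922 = 7/3922 = 0.00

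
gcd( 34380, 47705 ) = 5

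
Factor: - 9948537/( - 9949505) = 3^2 * 5^(-1 )*17^( - 1)*29^1*47^1*811^1*117053^ ( - 1)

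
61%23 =15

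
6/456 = 1/76 =0.01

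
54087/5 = 10817 + 2/5 = 10817.40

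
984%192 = 24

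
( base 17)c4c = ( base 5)103143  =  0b110111011100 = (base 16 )DDC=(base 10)3548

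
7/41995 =7/41995 =0.00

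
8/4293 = 8/4293 = 0.00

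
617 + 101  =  718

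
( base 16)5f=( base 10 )95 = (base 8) 137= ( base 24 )3N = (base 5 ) 340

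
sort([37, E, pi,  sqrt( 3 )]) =[sqrt(3 ),  E,  pi,37]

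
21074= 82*257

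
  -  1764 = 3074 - 4838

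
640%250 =140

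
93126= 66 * 1411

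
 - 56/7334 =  - 1+3639/3667 = -0.01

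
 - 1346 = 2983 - 4329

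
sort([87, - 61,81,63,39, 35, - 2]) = [ - 61, - 2 , 35 , 39,63,  81, 87]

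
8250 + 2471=10721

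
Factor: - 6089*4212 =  - 2^2 *3^4*13^1*6089^1= - 25646868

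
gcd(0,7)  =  7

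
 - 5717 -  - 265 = -5452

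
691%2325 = 691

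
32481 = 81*401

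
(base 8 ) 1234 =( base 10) 668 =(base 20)1d8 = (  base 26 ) pi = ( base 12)478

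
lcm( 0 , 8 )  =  0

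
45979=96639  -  50660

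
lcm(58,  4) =116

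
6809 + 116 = 6925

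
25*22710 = 567750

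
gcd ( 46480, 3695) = 5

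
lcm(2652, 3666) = 124644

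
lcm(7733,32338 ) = 355718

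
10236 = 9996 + 240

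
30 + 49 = 79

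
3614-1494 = 2120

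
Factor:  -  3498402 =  - 2^1*3^1*97^1*6011^1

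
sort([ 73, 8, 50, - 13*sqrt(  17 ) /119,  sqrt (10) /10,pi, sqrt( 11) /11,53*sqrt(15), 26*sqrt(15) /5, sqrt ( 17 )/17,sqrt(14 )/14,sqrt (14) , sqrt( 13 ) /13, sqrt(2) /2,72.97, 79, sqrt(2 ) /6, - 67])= [ - 67,-13 * sqrt( 17)/119, sqrt( 2 ) /6,sqrt ( 17)/17,  sqrt( 14) /14, sqrt ( 13 ) /13,  sqrt(11) /11,sqrt( 10)/10,sqrt(2)/2,pi,sqrt (14),8 , 26  *sqrt(15 ) /5, 50, 72.97,73,79, 53*sqrt( 15) ] 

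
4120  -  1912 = 2208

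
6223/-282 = -23 + 263/282 = -22.07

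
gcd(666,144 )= 18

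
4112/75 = 4112/75 = 54.83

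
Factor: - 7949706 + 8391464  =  2^1*220879^1 = 441758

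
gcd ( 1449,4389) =21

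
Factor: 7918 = 2^1*37^1*107^1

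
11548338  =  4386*2633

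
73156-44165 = 28991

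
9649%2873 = 1030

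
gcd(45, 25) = 5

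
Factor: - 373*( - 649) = 242077 = 11^1*59^1*373^1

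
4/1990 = 2/995 = 0.00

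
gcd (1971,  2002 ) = 1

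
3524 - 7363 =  - 3839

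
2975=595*5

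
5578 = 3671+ 1907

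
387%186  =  15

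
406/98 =29/7 = 4.14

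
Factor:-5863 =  - 11^1 * 13^1*41^1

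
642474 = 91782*7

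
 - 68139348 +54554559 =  - 13584789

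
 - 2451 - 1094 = - 3545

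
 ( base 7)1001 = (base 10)344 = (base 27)CK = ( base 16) 158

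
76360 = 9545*8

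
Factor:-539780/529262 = -2^1*5^1*137^1*197^1*264631^(  -  1) = - 269890/264631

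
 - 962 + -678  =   - 1640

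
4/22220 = 1/5555 = 0.00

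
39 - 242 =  - 203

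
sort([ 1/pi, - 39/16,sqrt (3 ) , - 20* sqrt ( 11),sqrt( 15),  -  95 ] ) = [ - 95, - 20*sqrt( 11),-39/16,1/pi,sqrt( 3), sqrt ( 15)]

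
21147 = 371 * 57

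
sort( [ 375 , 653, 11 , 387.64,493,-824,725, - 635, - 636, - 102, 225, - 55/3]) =[-824 , - 636,-635, - 102,-55/3 , 11, 225, 375,387.64 , 493 , 653, 725] 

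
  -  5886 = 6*( -981 )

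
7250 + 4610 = 11860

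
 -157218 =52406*( - 3 )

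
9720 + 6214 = 15934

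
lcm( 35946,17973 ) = 35946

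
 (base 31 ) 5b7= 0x1421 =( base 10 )5153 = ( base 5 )131103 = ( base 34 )4FJ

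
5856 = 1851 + 4005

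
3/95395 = 3/95395 = 0.00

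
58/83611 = 58/83611 = 0.00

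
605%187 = 44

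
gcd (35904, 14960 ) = 2992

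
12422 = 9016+3406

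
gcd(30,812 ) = 2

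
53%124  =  53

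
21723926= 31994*679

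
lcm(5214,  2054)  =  67782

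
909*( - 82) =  - 74538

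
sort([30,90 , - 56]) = [ - 56, 30, 90] 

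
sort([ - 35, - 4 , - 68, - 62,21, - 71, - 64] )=[ - 71, - 68, - 64 , - 62, - 35,-4,21 ]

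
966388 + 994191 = 1960579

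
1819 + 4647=6466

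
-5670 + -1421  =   - 7091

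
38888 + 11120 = 50008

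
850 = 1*850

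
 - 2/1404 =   -  1/702 = -  0.00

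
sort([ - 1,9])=[ - 1,9]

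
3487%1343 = 801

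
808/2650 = 404/1325 = 0.30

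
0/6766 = 0 = 0.00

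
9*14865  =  133785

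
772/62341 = 772/62341 = 0.01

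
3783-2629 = 1154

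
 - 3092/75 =-3092/75 = - 41.23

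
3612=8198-4586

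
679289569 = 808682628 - 129393059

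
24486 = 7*3498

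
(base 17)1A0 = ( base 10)459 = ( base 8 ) 713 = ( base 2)111001011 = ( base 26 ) hh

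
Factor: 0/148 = 0^1=0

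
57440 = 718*80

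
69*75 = 5175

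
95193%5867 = 1321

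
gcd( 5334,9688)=14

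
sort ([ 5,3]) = [ 3,5 ]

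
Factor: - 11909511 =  - 3^4*147031^1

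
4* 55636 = 222544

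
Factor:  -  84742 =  - 2^1*7^1*6053^1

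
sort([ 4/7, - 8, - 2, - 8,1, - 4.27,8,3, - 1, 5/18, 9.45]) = [-8,-8, - 4.27, - 2, - 1,5/18,4/7,  1, 3,8 , 9.45]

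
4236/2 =2118=   2118.00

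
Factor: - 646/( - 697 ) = 38/41 = 2^1*19^1  *41^( - 1)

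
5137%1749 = 1639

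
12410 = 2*6205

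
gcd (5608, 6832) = 8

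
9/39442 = 9/39442 =0.00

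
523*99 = 51777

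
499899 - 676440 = -176541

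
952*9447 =8993544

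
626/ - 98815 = -626/98815 =- 0.01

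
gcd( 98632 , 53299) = 1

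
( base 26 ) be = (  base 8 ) 454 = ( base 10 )300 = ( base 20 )F0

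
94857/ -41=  - 94857/41 = - 2313.59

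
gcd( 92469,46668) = 3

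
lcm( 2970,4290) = 38610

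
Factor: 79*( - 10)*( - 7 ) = 5530 = 2^1 * 5^1*7^1*79^1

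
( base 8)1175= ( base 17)238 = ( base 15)2c7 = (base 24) 12d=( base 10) 637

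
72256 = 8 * 9032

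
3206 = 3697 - 491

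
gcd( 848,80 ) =16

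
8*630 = 5040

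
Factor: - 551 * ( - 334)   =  2^1*19^1*29^1* 167^1 = 184034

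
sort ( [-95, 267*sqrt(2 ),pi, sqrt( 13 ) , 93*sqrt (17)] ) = [ - 95, pi,  sqrt(13), 267 * sqrt (2 ), 93*sqrt(17 )]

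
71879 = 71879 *1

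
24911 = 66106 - 41195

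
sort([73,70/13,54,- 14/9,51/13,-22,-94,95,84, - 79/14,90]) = [-94, - 22,-79/14,-14/9,51/13,70/13,54,73,84,90, 95] 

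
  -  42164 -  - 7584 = -34580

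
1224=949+275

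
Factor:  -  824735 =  - 5^1*281^1* 587^1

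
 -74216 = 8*( -9277 ) 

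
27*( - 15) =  - 405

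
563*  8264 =4652632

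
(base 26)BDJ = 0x1E71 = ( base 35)6cn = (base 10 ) 7793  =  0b1111001110001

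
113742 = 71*1602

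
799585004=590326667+209258337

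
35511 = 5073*7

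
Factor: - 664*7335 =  - 2^3*3^2*5^1 * 83^1*163^1 = -  4870440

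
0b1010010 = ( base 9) 101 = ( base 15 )57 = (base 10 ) 82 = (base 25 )37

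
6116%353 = 115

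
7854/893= 7854/893 = 8.80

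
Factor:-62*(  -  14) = 868 = 2^2*7^1*31^1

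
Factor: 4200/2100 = 2 = 2^1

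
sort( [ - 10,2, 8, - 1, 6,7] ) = [ - 10, - 1,2, 6 , 7, 8 ] 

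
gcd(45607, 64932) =773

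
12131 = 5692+6439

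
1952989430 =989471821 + 963517609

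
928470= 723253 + 205217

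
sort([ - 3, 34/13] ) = [ - 3, 34/13 ] 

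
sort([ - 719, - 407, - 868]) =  [ - 868, - 719, - 407 ]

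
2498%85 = 33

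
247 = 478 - 231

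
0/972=0 = 0.00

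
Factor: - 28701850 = -2^1 * 5^2*251^1* 2287^1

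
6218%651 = 359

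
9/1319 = 9/1319 = 0.01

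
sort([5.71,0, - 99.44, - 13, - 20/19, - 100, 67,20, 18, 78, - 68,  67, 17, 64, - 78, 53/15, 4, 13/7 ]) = [  -  100, - 99.44 , - 78, - 68, - 13,-20/19 , 0 , 13/7, 53/15, 4 , 5.71, 17, 18, 20, 64, 67, 67, 78]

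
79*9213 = 727827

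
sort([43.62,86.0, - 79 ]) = [ - 79,43.62,86.0 ] 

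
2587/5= 2587/5 = 517.40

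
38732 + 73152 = 111884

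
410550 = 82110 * 5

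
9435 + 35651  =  45086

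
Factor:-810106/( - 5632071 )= 2^1 * 3^( - 1 )*11^1*23^1*1601^1*1877357^( - 1)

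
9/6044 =9/6044 = 0.00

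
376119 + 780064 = 1156183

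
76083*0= 0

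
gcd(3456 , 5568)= 192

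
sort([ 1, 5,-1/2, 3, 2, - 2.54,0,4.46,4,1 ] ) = [-2.54,-1/2, 0,1,1 , 2,3,  4, 4.46, 5]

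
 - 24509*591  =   - 14484819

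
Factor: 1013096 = 2^3*7^1 * 79^1*229^1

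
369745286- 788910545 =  - 419165259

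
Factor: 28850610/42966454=3^1*5^1 * 353^ ( -1)*60859^( - 1 )  *961687^1 =14425305/21483227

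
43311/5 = 43311/5 = 8662.20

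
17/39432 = 17/39432 = 0.00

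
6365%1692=1289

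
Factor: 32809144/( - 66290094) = -16404572/33145047 = -2^2*3^( - 2)*13^( -1)*23^(  -  1)*109^(-1)*113^(-1)*1721^1* 2383^1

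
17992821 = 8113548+9879273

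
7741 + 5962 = 13703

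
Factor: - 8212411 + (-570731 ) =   -  2^1*3^1*1463857^1 = - 8783142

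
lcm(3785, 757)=3785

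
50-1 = 49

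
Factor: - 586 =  - 2^1*293^1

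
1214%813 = 401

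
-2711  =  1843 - 4554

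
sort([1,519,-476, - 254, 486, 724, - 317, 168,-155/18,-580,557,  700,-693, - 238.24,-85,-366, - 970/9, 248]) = [-693, - 580, - 476,- 366,  -  317,-254 ,-238.24,-970/9,-85, - 155/18, 1 , 168,248,486, 519, 557,700, 724] 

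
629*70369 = 44262101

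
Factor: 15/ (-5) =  - 3^1 = - 3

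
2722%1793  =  929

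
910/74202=455/37101=0.01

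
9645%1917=60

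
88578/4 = 22144+ 1/2 = 22144.50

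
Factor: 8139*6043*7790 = 383143180830 =2^1 * 3^1*5^1*19^1*41^1*2713^1 * 6043^1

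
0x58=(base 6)224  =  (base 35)2I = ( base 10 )88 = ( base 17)53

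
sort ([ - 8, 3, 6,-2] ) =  [-8, - 2, 3, 6]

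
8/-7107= - 1+ 7099/7107 = - 0.00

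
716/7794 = 358/3897 = 0.09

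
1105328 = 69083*16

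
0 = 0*(-6676 ) 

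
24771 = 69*359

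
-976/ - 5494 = 488/2747 = 0.18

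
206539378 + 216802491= 423341869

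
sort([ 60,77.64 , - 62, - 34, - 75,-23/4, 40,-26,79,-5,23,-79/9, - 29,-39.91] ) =[ - 75, - 62, - 39.91,-34 , - 29, - 26, - 79/9, - 23/4,-5,23, 40,60, 77.64, 79 ] 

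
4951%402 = 127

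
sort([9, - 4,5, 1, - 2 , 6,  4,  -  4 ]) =[ - 4, - 4, - 2, 1,4, 5,6,  9]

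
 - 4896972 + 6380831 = 1483859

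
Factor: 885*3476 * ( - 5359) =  - 2^2*3^1 * 5^1*11^1*23^1* 59^1*79^1*233^1 = - 16485677340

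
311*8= 2488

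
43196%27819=15377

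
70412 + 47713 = 118125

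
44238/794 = 22119/397=   55.72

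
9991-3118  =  6873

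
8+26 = 34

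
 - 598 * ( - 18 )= 10764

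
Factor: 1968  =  2^4*3^1*41^1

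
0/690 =0 = 0.00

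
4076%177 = 5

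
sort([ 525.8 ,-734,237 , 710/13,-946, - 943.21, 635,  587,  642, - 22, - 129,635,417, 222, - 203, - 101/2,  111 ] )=[ - 946 , - 943.21,  -  734, - 203, - 129, - 101/2 , -22,710/13  ,  111, 222,237, 417, 525.8, 587,  635, 635,  642 ]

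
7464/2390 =3732/1195  =  3.12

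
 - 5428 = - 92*59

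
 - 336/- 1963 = 336/1963 =0.17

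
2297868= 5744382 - 3446514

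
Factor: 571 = 571^1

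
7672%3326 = 1020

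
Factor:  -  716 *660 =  - 472560= - 2^4 * 3^1 * 5^1*11^1*179^1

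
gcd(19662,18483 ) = 3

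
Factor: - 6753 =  - 3^1 * 2251^1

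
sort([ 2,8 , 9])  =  [ 2 , 8, 9]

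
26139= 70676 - 44537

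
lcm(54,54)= 54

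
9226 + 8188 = 17414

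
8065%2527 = 484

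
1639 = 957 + 682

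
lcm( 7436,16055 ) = 706420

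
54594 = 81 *674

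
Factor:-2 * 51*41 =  - 4182 =- 2^1*3^1 * 17^1*41^1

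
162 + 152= 314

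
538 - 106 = 432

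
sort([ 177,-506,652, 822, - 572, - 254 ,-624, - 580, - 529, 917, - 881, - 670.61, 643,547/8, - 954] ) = [-954, - 881, - 670.61, - 624,  -  580,-572, - 529, - 506,- 254,547/8, 177, 643, 652,822,  917 ] 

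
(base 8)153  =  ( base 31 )3E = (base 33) 38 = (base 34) 35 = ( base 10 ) 107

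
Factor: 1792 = 2^8*7^1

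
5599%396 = 55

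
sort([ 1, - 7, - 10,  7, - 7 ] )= [-10, - 7 ,  -  7, 1,7]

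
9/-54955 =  - 1 + 54946/54955 = - 0.00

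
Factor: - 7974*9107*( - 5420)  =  393596161560 = 2^3*3^2*5^1*7^1*271^1*443^1*1301^1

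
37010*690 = 25536900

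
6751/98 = 68 + 87/98 =68.89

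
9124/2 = 4562  =  4562.00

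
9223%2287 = 75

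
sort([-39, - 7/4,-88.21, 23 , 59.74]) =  [ - 88.21, - 39,- 7/4,23,  59.74]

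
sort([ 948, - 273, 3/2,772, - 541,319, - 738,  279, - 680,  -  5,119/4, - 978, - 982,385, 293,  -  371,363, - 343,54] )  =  [ - 982, - 978 , - 738,-680,-541,-371,-343, - 273 ,-5,3/2,119/4, 54, 279, 293,319,  363, 385,772, 948 ]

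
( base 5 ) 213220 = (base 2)1110010001110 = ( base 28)992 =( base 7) 30212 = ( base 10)7310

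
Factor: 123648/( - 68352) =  - 7^1 * 23^1*89^( - 1)  =  - 161/89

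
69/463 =69/463 = 0.15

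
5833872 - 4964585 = 869287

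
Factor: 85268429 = 23^1*1117^1 * 3319^1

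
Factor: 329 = 7^1*47^1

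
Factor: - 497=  - 7^1*71^1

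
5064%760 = 504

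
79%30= 19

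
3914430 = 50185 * 78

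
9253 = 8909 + 344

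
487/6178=487/6178=0.08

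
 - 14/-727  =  14/727 = 0.02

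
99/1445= 99/1445 =0.07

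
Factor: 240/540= 2^2*3^( - 2 )  =  4/9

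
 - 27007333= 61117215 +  - 88124548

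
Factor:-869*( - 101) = 87769= 11^1*79^1*101^1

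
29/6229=29/6229 =0.00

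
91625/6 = 91625/6= 15270.83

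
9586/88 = 108+41/44 = 108.93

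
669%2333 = 669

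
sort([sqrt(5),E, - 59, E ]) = [  -  59,sqrt(5), E, E] 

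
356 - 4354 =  - 3998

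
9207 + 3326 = 12533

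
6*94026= 564156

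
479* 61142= 29287018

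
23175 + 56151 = 79326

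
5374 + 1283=6657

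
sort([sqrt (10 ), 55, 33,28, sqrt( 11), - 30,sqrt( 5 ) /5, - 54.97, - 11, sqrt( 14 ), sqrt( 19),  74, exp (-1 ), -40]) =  [ - 54.97,- 40,-30, - 11,exp( - 1 ),sqrt(5 ) /5 , sqrt(10), sqrt( 11), sqrt( 14),  sqrt(19 ), 28, 33,55,74]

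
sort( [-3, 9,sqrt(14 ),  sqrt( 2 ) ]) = [ - 3, sqrt (2), sqrt( 14),9 ]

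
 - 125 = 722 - 847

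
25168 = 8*3146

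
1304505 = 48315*27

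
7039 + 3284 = 10323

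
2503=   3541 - 1038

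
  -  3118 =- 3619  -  -501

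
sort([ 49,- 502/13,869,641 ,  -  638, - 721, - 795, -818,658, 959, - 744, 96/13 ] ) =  [ -818,  -  795, - 744 , - 721, - 638, - 502/13,96/13, 49,641,658 , 869 , 959 ]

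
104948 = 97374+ 7574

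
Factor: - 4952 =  - 2^3*619^1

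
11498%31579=11498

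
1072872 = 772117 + 300755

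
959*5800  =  5562200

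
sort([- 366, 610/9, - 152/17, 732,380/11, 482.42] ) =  [ - 366, - 152/17, 380/11, 610/9, 482.42 , 732 ] 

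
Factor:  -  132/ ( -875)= 2^2*3^1*5^( - 3)*7^( - 1 )*11^1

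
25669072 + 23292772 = 48961844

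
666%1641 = 666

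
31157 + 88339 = 119496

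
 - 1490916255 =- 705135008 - 785781247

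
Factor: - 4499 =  - 11^1*409^1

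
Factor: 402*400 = 160800 = 2^5*3^1*5^2*67^1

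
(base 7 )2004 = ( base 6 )3110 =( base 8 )1262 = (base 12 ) 496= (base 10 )690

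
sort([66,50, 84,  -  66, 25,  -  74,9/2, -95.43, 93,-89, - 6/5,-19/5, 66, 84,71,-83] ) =[-95.43,-89,-83 , - 74, - 66,-19/5,  -  6/5, 9/2, 25, 50,66, 66, 71, 84, 84, 93] 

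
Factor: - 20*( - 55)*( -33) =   -  2^2*3^1*5^2*11^2 = -  36300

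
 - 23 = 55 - 78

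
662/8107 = 662/8107 = 0.08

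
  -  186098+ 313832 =127734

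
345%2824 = 345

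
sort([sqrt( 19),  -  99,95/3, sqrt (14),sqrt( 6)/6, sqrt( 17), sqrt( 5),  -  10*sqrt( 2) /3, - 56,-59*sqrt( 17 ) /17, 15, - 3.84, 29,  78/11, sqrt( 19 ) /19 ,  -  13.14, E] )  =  [- 99,-56 , - 59*sqrt( 17)/17,  -  13.14, -10 * sqrt( 2 )/3,  -  3.84, sqrt ( 19 )/19,sqrt( 6 )/6, sqrt( 5), E, sqrt( 14), sqrt( 17 ), sqrt(  19 ), 78/11, 15, 29, 95/3]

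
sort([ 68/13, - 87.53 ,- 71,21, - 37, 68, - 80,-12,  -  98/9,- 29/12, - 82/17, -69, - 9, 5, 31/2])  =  [ - 87.53, - 80,  -  71, - 69, - 37, - 12,  -  98/9, - 9, - 82/17, - 29/12,5,  68/13, 31/2, 21,68 ] 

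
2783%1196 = 391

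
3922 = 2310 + 1612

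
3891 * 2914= 11338374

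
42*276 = 11592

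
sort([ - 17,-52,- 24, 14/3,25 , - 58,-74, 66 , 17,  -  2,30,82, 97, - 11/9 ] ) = [  -  74, - 58, - 52, - 24, - 17, - 2, - 11/9, 14/3, 17,25,  30 , 66, 82,  97 ] 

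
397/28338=397/28338 = 0.01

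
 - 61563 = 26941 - 88504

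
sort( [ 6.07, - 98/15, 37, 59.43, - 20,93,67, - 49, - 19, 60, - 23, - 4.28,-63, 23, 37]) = [ - 63, - 49,- 23, - 20, - 19, - 98/15,-4.28 , 6.07, 23, 37,  37, 59.43,60,67,93]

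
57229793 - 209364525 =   -  152134732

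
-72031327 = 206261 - 72237588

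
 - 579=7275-7854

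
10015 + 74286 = 84301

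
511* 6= 3066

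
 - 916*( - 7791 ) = 7136556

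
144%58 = 28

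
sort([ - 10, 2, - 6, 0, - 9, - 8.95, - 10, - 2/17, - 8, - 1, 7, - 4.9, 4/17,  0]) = [ - 10, - 10, - 9, - 8.95, - 8,  -  6, - 4.9, - 1, - 2/17, 0, 0, 4/17, 2 , 7]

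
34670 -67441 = -32771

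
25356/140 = 6339/35 = 181.11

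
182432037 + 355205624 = 537637661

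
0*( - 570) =0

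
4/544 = 1/136  =  0.01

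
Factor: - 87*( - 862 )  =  2^1*3^1*29^1*431^1  =  74994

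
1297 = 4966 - 3669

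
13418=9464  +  3954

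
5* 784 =3920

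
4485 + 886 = 5371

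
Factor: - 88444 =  - 2^2 * 22111^1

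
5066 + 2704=7770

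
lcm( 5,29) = 145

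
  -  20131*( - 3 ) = 60393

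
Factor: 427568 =2^4 * 26723^1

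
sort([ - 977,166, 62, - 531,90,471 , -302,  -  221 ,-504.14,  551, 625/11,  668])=[ - 977, - 531,-504.14, - 302, - 221,  625/11,62, 90, 166,471,551,668]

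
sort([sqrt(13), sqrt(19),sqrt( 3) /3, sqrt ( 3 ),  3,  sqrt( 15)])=[sqrt(3 )/3,sqrt ( 3),3,sqrt(13),sqrt(15),sqrt( 19 ) ]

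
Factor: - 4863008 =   -  2^5*151969^1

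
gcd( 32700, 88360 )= 20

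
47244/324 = 3937/27 = 145.81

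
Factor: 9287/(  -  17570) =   -  2^(-1) * 5^(  -  1)*7^(- 1)*37^1 = - 37/70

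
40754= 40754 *1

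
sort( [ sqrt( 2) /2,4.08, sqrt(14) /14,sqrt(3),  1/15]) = [ 1/15,sqrt(14)/14, sqrt( 2)/2, sqrt( 3),  4.08 ] 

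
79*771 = 60909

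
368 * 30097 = 11075696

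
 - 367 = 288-655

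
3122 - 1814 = 1308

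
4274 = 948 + 3326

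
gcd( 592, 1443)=37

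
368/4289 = 368/4289 = 0.09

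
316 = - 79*( - 4 )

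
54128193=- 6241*( - 8673 ) 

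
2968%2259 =709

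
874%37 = 23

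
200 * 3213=642600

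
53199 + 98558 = 151757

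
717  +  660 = 1377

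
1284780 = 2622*490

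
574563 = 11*52233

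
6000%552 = 480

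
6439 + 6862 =13301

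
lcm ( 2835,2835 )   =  2835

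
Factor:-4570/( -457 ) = 10= 2^1*5^1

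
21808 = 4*5452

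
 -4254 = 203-4457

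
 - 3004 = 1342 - 4346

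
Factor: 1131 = 3^1*13^1*29^1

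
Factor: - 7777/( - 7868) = 1111/1124 = 2^(-2 )*11^1*101^1*281^( - 1 )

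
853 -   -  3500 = 4353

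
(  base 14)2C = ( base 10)40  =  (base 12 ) 34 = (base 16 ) 28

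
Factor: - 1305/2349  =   - 5/9 = - 3^( - 2)*5^1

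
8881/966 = 9  +  187/966 = 9.19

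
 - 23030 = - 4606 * 5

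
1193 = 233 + 960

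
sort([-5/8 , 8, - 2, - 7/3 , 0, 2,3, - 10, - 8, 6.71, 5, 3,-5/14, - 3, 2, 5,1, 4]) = [ - 10 ,  -  8  ,  -  3,  -  7/3,-2 , - 5/8, - 5/14,0 , 1, 2,2,  3,3,4,5, 5, 6.71,8 ] 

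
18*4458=80244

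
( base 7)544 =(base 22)cd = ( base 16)115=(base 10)277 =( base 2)100010101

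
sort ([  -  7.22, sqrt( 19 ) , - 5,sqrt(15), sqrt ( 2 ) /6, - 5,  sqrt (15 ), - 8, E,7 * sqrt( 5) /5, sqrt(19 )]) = [-8, - 7.22 , - 5,  -  5,sqrt ( 2)/6, E , 7 * sqrt ( 5 ) /5, sqrt( 15), sqrt(15 ) , sqrt ( 19), sqrt( 19 ) ] 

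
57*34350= 1957950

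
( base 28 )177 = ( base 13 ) 5AC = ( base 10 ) 987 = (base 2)1111011011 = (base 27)19f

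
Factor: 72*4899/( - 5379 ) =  - 117576/1793  =  -  2^3*3^2*11^( - 1)*23^1 * 71^1*163^( - 1 )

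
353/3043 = 353/3043 =0.12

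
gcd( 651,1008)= 21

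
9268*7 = 64876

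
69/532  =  69/532= 0.13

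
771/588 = 1 + 61/196 = 1.31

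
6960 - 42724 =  - 35764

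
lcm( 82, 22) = 902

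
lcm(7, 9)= 63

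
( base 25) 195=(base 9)1150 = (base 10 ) 855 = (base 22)1gj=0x357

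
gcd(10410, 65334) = 6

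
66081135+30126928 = 96208063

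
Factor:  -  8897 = -7^1*31^1*41^1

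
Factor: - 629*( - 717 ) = 450993   =  3^1*17^1*37^1*239^1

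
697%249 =199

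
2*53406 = 106812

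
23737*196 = 4652452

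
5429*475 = 2578775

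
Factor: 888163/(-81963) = - 3^( - 2 )*7^( - 1)*1301^( - 1) * 888163^1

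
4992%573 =408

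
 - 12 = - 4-8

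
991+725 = 1716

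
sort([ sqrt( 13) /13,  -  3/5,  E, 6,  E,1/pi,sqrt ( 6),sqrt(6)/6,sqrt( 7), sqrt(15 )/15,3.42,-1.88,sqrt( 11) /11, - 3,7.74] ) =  [ - 3, - 1.88, - 3/5, sqrt(15) /15, sqrt( 13)/13,sqrt ( 11 ) /11, 1/pi,sqrt(6)/6,sqrt(6), sqrt(7),E, E,3.42,6, 7.74] 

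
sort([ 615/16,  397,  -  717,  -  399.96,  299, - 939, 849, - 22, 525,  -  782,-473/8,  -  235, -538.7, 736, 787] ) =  [ - 939, - 782, - 717,  -  538.7,  -  399.96,-235, - 473/8, - 22,615/16, 299, 397,525, 736,787, 849]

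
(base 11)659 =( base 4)30112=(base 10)790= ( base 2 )1100010110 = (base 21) 1GD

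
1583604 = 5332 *297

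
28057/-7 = - 4009 +6/7 = -  4008.14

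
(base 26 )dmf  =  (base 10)9375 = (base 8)22237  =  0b10010010011111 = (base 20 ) 138F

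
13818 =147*94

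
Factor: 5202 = 2^1*3^2*17^2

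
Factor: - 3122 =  - 2^1*7^1*223^1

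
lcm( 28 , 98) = 196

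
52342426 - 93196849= - 40854423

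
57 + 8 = 65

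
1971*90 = 177390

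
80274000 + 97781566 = 178055566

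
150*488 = 73200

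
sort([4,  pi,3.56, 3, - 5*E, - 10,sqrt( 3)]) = [ - 5*E, - 10, sqrt( 3 ), 3,pi,3.56,4] 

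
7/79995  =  7/79995 = 0.00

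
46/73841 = 46/73841  =  0.00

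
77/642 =77/642= 0.12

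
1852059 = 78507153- 76655094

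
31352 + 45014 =76366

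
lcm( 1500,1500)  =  1500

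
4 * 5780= 23120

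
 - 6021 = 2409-8430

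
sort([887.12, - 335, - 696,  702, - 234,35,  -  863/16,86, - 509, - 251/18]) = [ - 696, - 509, - 335, - 234, - 863/16,- 251/18,35,86,702, 887.12] 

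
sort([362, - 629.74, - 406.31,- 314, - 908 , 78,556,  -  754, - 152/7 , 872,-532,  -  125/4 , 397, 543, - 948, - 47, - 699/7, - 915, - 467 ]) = [ - 948, - 915, - 908,-754, -629.74 , - 532 ,-467,-406.31, - 314, - 699/7, - 47, - 125/4 , - 152/7, 78,362,397, 543,556, 872] 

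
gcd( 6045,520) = 65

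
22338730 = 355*62926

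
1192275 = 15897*75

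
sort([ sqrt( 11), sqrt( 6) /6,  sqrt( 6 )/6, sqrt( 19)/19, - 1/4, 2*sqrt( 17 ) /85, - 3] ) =[ - 3 , - 1/4, 2*sqrt( 17)/85, sqrt( 19) /19,sqrt( 6)/6, sqrt( 6)/6 , sqrt( 11)] 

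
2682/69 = 894/23= 38.87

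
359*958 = 343922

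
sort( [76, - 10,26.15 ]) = [ - 10,26.15,76]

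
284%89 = 17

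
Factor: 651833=7^1 * 13^2*19^1*29^1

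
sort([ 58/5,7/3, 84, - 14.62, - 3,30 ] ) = [  -  14.62, - 3,7/3,58/5,30,84 ] 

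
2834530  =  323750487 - 320915957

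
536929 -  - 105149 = 642078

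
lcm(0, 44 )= 0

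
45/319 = 45/319 = 0.14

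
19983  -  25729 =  - 5746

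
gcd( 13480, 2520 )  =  40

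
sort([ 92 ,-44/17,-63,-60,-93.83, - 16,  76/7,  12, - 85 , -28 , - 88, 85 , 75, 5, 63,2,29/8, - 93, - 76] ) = [ - 93.83,  -  93, - 88, - 85,- 76, - 63, - 60,  -  28, - 16, - 44/17,2,29/8,  5, 76/7, 12,63, 75,85, 92] 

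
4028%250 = 28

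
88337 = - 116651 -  - 204988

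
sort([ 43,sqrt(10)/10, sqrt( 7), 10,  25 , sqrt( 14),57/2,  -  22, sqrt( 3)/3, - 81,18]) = [  -  81,-22,sqrt( 10 ) /10,sqrt( 3)/3,sqrt(7),sqrt( 14), 10, 18,  25, 57/2,43]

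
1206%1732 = 1206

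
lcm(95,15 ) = 285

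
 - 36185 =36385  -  72570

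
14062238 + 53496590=67558828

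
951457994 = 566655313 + 384802681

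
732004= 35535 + 696469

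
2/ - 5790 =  -1 + 2894/2895 = - 0.00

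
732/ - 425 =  - 2 + 118/425 = - 1.72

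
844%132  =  52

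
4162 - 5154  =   - 992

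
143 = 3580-3437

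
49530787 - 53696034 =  - 4165247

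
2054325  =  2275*903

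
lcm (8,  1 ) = 8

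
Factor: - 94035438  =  -2^1*3^3*7^1 * 47^1*67^1*79^1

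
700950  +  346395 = 1047345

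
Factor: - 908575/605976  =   - 2^( - 3)*3^(-1)*5^2 * 7^( - 1)*3607^( - 1) * 36343^1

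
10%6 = 4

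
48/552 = 2/23=0.09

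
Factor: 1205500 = 2^2*5^3  *  2411^1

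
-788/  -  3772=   197/943  =  0.21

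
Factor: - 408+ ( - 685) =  - 1093^1 = -1093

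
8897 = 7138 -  - 1759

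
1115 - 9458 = - 8343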